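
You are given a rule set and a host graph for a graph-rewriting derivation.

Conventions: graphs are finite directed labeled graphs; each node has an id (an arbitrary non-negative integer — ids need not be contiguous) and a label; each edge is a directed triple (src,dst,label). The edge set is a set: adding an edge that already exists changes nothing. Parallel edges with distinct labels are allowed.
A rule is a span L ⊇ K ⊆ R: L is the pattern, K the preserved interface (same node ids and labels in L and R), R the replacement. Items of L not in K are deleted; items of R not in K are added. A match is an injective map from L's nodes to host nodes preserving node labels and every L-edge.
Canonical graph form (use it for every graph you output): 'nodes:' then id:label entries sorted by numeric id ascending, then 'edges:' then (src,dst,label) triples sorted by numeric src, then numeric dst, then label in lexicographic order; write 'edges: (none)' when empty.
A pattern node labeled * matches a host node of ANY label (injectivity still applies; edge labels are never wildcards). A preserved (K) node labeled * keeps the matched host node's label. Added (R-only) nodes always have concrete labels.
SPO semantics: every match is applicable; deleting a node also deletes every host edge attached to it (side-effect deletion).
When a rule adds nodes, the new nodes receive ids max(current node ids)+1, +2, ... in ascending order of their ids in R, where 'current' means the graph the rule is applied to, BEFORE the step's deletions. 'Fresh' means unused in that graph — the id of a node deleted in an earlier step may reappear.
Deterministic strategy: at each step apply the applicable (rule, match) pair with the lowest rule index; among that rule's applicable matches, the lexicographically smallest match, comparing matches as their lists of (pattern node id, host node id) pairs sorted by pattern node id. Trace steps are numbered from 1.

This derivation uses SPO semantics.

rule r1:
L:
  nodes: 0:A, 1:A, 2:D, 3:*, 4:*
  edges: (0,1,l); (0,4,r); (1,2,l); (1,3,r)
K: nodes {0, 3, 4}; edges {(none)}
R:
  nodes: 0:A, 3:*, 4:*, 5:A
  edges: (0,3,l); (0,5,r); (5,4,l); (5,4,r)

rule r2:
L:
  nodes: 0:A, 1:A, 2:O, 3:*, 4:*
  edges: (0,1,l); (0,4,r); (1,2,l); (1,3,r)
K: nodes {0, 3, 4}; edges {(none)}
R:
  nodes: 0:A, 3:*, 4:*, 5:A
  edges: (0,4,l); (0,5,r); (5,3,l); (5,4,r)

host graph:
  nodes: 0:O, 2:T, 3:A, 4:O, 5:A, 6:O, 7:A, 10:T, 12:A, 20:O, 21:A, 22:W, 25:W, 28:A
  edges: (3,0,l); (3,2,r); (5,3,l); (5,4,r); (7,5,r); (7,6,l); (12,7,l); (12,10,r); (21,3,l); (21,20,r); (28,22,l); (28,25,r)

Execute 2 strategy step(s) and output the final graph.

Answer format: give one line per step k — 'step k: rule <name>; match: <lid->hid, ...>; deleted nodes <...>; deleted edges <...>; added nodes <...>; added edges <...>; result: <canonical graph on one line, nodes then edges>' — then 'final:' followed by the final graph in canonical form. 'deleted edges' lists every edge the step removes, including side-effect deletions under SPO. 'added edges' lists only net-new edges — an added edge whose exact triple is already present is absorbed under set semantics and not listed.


step 1: rule r2; match: 0->5, 1->3, 2->0, 3->2, 4->4; deleted nodes 0, 3; deleted edges (3,0,l); (3,2,r); (5,3,l); (5,4,r); (21,3,l); added nodes 29; added edges (5,4,l); (5,29,r); (29,2,l); (29,4,r); result: nodes: 2:T, 4:O, 5:A, 6:O, 7:A, 10:T, 12:A, 20:O, 21:A, 22:W, 25:W, 28:A, 29:A edges: (5,4,l); (5,29,r); (7,5,r); (7,6,l); (12,7,l); (12,10,r); (21,20,r); (28,22,l); (28,25,r); (29,2,l); (29,4,r)
step 2: rule r2; match: 0->12, 1->7, 2->6, 3->5, 4->10; deleted nodes 6, 7; deleted edges (7,5,r); (7,6,l); (12,7,l); (12,10,r); added nodes 30; added edges (12,10,l); (12,30,r); (30,5,l); (30,10,r); result: nodes: 2:T, 4:O, 5:A, 10:T, 12:A, 20:O, 21:A, 22:W, 25:W, 28:A, 29:A, 30:A edges: (5,4,l); (5,29,r); (12,10,l); (12,30,r); (21,20,r); (28,22,l); (28,25,r); (29,2,l); (29,4,r); (30,5,l); (30,10,r)
final:
nodes: 2:T, 4:O, 5:A, 10:T, 12:A, 20:O, 21:A, 22:W, 25:W, 28:A, 29:A, 30:A
edges: (5,4,l); (5,29,r); (12,10,l); (12,30,r); (21,20,r); (28,22,l); (28,25,r); (29,2,l); (29,4,r); (30,5,l); (30,10,r)


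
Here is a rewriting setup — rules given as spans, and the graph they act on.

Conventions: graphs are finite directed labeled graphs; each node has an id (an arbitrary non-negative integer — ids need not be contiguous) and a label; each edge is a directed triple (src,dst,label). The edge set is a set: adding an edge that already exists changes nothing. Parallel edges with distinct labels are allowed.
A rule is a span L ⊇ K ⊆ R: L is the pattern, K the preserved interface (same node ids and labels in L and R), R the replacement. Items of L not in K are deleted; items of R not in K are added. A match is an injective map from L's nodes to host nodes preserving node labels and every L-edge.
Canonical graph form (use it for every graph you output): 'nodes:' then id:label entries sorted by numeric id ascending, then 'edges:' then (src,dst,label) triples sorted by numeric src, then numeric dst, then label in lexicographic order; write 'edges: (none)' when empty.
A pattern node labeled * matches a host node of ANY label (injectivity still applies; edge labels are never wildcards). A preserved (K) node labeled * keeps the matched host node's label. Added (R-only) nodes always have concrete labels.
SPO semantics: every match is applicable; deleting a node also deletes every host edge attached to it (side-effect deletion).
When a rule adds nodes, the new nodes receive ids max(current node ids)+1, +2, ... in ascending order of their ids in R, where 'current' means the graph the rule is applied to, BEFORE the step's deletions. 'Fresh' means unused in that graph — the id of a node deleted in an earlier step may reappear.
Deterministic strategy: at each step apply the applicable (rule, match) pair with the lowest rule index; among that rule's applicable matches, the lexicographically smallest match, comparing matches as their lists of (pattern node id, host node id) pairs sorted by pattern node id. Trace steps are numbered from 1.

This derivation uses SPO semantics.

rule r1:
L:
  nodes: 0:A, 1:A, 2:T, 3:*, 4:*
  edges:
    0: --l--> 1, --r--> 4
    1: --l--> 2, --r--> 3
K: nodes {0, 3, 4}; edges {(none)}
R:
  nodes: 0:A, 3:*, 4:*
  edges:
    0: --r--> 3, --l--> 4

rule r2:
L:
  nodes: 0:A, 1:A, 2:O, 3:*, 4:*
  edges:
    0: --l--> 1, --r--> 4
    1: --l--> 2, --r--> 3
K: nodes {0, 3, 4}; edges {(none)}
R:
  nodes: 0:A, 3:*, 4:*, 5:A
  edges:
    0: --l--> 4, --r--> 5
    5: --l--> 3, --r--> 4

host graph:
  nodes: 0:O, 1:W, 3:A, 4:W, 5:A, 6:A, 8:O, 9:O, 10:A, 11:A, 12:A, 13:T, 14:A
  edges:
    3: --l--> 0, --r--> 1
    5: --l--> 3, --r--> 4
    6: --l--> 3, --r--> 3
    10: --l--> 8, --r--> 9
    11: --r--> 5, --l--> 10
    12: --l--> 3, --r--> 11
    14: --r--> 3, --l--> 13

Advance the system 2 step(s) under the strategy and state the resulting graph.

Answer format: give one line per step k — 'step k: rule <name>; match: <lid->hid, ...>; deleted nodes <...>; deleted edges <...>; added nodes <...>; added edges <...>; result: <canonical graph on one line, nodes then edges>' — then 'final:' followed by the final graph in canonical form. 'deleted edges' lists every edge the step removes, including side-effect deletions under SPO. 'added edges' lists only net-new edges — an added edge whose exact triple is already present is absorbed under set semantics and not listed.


step 1: rule r2; match: 0->5, 1->3, 2->0, 3->1, 4->4; deleted nodes 0, 3; deleted edges (3,0,l); (3,1,r); (5,3,l); (5,4,r); (6,3,l); (6,3,r); (12,3,l); (14,3,r); added nodes 15; added edges (5,4,l); (5,15,r); (15,1,l); (15,4,r); result: nodes: 1:W, 4:W, 5:A, 6:A, 8:O, 9:O, 10:A, 11:A, 12:A, 13:T, 14:A, 15:A edges: (5,4,l); (5,15,r); (10,8,l); (10,9,r); (11,5,r); (11,10,l); (12,11,r); (14,13,l); (15,1,l); (15,4,r)
step 2: rule r2; match: 0->11, 1->10, 2->8, 3->9, 4->5; deleted nodes 8, 10; deleted edges (10,8,l); (10,9,r); (11,5,r); (11,10,l); added nodes 16; added edges (11,5,l); (11,16,r); (16,5,r); (16,9,l); result: nodes: 1:W, 4:W, 5:A, 6:A, 9:O, 11:A, 12:A, 13:T, 14:A, 15:A, 16:A edges: (5,4,l); (5,15,r); (11,5,l); (11,16,r); (12,11,r); (14,13,l); (15,1,l); (15,4,r); (16,5,r); (16,9,l)
final:
nodes: 1:W, 4:W, 5:A, 6:A, 9:O, 11:A, 12:A, 13:T, 14:A, 15:A, 16:A
edges: (5,4,l); (5,15,r); (11,5,l); (11,16,r); (12,11,r); (14,13,l); (15,1,l); (15,4,r); (16,5,r); (16,9,l)


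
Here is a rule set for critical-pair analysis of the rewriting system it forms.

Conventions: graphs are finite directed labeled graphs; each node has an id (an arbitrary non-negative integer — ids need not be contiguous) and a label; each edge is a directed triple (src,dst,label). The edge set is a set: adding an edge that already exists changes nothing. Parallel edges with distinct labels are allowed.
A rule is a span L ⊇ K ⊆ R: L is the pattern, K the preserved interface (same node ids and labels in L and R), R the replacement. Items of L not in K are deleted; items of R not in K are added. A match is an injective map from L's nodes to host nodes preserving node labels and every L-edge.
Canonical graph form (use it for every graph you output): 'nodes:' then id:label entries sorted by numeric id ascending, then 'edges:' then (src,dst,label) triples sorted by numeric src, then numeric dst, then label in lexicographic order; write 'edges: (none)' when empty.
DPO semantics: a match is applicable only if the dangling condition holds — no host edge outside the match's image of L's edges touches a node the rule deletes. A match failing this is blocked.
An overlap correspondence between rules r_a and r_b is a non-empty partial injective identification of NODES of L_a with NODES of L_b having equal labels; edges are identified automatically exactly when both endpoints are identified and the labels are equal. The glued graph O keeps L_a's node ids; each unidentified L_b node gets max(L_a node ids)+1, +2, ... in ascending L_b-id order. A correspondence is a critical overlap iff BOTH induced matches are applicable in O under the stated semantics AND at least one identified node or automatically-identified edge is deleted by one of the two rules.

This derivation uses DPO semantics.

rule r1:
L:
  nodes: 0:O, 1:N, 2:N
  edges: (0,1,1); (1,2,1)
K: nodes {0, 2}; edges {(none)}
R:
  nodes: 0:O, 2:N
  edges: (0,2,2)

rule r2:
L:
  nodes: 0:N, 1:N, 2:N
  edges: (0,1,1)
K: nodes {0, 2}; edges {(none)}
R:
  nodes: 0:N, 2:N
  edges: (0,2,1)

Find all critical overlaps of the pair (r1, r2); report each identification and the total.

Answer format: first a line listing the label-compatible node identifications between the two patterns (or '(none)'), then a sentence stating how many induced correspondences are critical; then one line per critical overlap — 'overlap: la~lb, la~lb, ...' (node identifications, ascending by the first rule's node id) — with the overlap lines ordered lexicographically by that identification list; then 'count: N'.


label-compatible node identifications between L(r1) and L(r2): 1~0, 1~1, 1~2, 2~0, 2~1, 2~2
3 of the induced correspondences are critical overlaps of r1 and r2.
overlap: 1~0, 2~1
overlap: 1~2
overlap: 1~2, 2~0
count: 3


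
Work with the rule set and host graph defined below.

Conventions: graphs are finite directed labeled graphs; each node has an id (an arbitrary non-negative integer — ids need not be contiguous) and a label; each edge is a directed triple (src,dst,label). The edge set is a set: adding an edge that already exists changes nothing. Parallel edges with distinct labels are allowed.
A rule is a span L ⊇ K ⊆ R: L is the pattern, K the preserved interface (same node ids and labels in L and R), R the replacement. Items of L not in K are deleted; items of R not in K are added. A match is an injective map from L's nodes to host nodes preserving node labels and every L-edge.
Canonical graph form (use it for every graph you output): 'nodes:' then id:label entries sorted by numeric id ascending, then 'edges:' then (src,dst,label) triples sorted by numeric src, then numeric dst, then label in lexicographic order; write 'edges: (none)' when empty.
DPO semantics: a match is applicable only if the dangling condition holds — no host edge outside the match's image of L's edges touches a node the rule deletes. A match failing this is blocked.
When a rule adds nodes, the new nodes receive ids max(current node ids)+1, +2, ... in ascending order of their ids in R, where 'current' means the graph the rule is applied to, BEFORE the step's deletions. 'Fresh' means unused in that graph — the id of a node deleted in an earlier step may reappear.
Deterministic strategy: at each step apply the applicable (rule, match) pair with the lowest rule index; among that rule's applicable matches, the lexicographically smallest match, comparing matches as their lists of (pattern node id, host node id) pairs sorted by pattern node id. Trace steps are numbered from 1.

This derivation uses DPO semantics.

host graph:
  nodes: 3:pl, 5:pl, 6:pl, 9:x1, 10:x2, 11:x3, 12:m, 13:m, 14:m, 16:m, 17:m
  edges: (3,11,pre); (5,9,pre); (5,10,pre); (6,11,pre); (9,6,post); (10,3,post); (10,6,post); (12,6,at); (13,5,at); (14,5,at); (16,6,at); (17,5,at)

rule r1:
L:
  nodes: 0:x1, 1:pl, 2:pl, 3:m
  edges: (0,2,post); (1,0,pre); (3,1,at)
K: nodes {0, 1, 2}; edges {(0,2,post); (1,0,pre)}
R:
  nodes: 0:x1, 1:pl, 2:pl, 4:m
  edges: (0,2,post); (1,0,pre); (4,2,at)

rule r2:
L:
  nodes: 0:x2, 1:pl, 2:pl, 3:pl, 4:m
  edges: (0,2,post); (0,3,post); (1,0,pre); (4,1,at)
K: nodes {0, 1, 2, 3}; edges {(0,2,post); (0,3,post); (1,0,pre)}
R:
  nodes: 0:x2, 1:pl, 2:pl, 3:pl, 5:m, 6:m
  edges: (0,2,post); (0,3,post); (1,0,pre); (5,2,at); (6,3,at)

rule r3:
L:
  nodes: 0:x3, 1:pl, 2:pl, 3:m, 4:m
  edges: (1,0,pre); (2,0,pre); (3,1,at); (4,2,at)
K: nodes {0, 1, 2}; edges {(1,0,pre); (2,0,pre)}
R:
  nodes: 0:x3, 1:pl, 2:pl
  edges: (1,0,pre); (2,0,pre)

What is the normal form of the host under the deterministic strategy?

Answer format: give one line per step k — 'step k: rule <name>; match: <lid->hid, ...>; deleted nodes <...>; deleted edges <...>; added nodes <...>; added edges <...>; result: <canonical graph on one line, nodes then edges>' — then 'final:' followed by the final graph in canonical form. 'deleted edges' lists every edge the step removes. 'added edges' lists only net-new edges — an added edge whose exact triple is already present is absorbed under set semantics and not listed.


step 1: rule r1; match: 0->9, 1->5, 2->6, 3->13; deleted nodes 13; deleted edges (13,5,at); added nodes 18; added edges (18,6,at); result: nodes: 3:pl, 5:pl, 6:pl, 9:x1, 10:x2, 11:x3, 12:m, 14:m, 16:m, 17:m, 18:m edges: (3,11,pre); (5,9,pre); (5,10,pre); (6,11,pre); (9,6,post); (10,3,post); (10,6,post); (12,6,at); (14,5,at); (16,6,at); (17,5,at); (18,6,at)
step 2: rule r1; match: 0->9, 1->5, 2->6, 3->14; deleted nodes 14; deleted edges (14,5,at); added nodes 19; added edges (19,6,at); result: nodes: 3:pl, 5:pl, 6:pl, 9:x1, 10:x2, 11:x3, 12:m, 16:m, 17:m, 18:m, 19:m edges: (3,11,pre); (5,9,pre); (5,10,pre); (6,11,pre); (9,6,post); (10,3,post); (10,6,post); (12,6,at); (16,6,at); (17,5,at); (18,6,at); (19,6,at)
step 3: rule r1; match: 0->9, 1->5, 2->6, 3->17; deleted nodes 17; deleted edges (17,5,at); added nodes 20; added edges (20,6,at); result: nodes: 3:pl, 5:pl, 6:pl, 9:x1, 10:x2, 11:x3, 12:m, 16:m, 18:m, 19:m, 20:m edges: (3,11,pre); (5,9,pre); (5,10,pre); (6,11,pre); (9,6,post); (10,3,post); (10,6,post); (12,6,at); (16,6,at); (18,6,at); (19,6,at); (20,6,at)
final:
nodes: 3:pl, 5:pl, 6:pl, 9:x1, 10:x2, 11:x3, 12:m, 16:m, 18:m, 19:m, 20:m
edges: (3,11,pre); (5,9,pre); (5,10,pre); (6,11,pre); (9,6,post); (10,3,post); (10,6,post); (12,6,at); (16,6,at); (18,6,at); (19,6,at); (20,6,at)


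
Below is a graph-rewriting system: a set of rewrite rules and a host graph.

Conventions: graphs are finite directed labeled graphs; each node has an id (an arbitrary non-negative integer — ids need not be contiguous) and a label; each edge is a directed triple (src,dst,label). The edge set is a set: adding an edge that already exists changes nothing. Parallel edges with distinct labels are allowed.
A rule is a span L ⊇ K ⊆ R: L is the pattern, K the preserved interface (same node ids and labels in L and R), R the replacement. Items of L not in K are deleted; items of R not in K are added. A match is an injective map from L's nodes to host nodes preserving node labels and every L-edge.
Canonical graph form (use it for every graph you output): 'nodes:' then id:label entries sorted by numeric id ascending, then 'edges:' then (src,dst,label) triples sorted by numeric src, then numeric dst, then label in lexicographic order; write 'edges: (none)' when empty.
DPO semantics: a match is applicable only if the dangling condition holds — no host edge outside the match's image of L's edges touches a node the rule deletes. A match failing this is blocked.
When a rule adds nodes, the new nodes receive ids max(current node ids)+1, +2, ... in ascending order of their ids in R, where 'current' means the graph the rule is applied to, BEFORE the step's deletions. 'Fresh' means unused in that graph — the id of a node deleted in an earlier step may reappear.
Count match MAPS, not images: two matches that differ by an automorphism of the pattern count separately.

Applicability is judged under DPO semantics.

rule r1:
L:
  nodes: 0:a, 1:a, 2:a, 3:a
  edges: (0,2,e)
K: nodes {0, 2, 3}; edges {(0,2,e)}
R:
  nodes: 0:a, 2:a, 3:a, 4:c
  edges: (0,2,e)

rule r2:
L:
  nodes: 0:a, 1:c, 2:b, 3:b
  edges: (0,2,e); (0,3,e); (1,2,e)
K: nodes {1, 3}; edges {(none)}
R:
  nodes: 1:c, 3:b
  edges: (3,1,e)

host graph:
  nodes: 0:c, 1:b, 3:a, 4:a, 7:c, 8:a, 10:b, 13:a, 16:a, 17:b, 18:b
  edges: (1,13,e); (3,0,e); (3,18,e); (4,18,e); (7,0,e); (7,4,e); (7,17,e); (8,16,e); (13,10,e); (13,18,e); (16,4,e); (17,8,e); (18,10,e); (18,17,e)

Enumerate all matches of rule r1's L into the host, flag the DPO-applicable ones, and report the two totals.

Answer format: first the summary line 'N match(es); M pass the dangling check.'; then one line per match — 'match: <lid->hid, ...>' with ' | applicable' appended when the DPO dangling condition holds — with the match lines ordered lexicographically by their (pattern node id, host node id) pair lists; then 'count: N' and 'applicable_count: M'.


12 match(es); 0 pass the dangling check.
match: 0->8, 1->3, 2->16, 3->4
match: 0->8, 1->3, 2->16, 3->13
match: 0->8, 1->4, 2->16, 3->3
match: 0->8, 1->4, 2->16, 3->13
match: 0->8, 1->13, 2->16, 3->3
match: 0->8, 1->13, 2->16, 3->4
match: 0->16, 1->3, 2->4, 3->8
match: 0->16, 1->3, 2->4, 3->13
match: 0->16, 1->8, 2->4, 3->3
match: 0->16, 1->8, 2->4, 3->13
match: 0->16, 1->13, 2->4, 3->3
match: 0->16, 1->13, 2->4, 3->8
count: 12
applicable_count: 0


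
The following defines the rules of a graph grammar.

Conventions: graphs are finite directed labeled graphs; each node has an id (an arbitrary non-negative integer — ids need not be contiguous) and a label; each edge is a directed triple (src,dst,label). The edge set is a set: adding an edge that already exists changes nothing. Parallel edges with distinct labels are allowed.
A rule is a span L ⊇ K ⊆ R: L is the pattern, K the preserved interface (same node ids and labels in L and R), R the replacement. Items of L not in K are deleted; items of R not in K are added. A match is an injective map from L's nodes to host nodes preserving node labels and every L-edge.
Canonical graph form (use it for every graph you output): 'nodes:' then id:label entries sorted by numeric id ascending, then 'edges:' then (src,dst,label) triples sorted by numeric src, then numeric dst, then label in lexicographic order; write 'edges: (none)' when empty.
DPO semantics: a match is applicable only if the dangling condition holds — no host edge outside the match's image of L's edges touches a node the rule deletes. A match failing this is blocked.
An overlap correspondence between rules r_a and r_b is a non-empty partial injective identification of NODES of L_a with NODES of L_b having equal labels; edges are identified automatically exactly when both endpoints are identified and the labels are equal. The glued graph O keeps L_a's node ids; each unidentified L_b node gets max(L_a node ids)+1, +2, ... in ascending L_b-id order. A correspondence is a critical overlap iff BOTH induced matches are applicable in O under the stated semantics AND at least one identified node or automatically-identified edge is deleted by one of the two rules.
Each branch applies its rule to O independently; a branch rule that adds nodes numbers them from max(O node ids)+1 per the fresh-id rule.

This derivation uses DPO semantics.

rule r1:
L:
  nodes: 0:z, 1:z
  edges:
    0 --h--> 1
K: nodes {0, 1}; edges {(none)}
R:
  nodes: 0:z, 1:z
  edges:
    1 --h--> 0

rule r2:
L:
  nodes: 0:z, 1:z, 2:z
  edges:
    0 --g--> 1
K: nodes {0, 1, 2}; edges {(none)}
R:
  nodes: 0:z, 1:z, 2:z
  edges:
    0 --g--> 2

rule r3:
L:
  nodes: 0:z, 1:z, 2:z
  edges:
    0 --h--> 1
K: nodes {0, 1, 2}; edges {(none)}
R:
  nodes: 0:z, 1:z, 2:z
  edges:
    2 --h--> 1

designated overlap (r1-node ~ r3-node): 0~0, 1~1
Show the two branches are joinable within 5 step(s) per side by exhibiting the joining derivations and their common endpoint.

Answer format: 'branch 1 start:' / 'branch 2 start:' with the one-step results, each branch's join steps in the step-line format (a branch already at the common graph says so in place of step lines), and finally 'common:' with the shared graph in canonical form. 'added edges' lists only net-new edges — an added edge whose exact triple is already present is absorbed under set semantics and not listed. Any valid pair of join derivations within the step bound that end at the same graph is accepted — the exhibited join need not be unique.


branch 1 start:
nodes: 0:z, 1:z, 2:z
edges: (1,0,h)
branch 2 start:
nodes: 0:z, 1:z, 2:z
edges: (2,1,h)
branch 1 step 1: rule r1; match: 0->1, 1->0; deleted nodes (none); deleted edges (1,0,h); added nodes (none); added edges (0,1,h); result: nodes: 0:z, 1:z, 2:z edges: (0,1,h)
branch 2 step 1: rule r3; match: 0->2, 1->1, 2->0; deleted nodes (none); deleted edges (2,1,h); added nodes (none); added edges (0,1,h); result: nodes: 0:z, 1:z, 2:z edges: (0,1,h)
common:
nodes: 0:z, 1:z, 2:z
edges: (0,1,h)


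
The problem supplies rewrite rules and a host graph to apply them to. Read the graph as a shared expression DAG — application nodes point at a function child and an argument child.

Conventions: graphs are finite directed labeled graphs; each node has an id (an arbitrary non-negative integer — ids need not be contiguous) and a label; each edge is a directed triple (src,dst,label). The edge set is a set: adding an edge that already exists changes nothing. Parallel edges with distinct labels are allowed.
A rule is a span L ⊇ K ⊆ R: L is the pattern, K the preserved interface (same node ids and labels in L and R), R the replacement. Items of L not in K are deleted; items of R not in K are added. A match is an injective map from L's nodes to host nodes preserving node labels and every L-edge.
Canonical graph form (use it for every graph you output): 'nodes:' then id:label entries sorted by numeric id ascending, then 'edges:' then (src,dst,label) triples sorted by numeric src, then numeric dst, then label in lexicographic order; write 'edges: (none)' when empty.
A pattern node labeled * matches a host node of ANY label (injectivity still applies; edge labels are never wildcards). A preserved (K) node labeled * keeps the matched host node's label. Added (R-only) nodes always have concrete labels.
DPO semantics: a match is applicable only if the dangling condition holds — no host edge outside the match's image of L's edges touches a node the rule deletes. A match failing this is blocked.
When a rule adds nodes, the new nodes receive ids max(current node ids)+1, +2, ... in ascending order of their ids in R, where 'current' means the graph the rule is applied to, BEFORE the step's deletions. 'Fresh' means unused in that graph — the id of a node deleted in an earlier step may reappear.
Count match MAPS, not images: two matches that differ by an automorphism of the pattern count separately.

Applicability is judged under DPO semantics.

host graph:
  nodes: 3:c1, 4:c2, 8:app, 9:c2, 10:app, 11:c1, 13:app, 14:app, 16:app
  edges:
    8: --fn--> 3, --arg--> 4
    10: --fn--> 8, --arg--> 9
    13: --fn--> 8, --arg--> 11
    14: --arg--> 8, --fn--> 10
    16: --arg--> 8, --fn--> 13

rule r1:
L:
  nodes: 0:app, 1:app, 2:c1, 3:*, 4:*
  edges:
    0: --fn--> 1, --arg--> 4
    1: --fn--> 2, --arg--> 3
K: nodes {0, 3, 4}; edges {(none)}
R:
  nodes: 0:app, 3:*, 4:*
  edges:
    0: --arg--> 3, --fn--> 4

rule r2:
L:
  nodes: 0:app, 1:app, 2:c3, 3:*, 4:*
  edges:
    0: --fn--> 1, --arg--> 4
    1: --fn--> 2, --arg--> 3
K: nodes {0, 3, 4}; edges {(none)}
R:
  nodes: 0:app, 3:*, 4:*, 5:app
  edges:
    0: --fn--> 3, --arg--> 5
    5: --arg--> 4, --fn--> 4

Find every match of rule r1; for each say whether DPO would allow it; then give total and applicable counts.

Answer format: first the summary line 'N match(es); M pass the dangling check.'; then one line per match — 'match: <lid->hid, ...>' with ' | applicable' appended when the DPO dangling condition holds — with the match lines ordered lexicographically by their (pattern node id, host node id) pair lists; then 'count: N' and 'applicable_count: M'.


2 match(es); 0 pass the dangling check.
match: 0->10, 1->8, 2->3, 3->4, 4->9
match: 0->13, 1->8, 2->3, 3->4, 4->11
count: 2
applicable_count: 0


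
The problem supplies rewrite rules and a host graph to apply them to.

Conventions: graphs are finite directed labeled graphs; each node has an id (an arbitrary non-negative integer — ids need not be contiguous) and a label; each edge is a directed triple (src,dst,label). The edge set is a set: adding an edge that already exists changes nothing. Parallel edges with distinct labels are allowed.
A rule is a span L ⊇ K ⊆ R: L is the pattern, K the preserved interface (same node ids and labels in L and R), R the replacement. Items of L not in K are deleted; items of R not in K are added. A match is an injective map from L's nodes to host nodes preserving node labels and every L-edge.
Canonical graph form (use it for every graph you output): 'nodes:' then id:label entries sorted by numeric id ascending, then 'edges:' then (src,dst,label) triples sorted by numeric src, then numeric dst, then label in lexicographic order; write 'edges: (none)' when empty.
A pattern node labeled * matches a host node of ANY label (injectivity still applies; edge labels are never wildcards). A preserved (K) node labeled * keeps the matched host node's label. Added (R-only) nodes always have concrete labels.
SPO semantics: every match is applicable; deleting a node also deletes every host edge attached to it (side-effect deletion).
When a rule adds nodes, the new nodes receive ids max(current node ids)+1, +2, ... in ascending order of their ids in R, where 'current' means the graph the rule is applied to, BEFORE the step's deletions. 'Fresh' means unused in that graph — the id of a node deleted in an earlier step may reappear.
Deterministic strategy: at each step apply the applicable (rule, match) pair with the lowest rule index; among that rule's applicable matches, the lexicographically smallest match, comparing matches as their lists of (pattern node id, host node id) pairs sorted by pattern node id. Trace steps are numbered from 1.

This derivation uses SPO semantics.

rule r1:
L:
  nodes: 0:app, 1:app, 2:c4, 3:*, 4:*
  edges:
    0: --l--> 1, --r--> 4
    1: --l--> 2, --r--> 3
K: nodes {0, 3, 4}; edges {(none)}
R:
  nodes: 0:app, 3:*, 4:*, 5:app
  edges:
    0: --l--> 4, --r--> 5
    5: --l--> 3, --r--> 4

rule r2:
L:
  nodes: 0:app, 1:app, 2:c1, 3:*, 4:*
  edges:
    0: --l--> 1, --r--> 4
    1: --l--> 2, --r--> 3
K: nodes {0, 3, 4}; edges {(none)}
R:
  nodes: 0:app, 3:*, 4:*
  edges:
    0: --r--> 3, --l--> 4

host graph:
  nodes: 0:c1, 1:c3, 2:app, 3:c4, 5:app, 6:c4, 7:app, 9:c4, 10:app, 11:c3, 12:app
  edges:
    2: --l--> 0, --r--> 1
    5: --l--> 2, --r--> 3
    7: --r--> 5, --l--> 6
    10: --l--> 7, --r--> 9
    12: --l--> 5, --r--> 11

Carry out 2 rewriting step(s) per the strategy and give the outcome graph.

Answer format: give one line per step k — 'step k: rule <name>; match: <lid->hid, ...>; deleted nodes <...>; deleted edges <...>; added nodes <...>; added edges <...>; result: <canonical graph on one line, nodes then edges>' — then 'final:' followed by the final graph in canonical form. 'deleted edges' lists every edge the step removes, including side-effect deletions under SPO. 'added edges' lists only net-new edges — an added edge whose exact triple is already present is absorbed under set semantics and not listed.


step 1: rule r1; match: 0->10, 1->7, 2->6, 3->5, 4->9; deleted nodes 6, 7; deleted edges (7,5,r); (7,6,l); (10,7,l); (10,9,r); added nodes 13; added edges (10,9,l); (10,13,r); (13,5,l); (13,9,r); result: nodes: 0:c1, 1:c3, 2:app, 3:c4, 5:app, 9:c4, 10:app, 11:c3, 12:app, 13:app edges: (2,0,l); (2,1,r); (5,2,l); (5,3,r); (10,9,l); (10,13,r); (12,5,l); (12,11,r); (13,5,l); (13,9,r)
step 2: rule r2; match: 0->5, 1->2, 2->0, 3->1, 4->3; deleted nodes 0, 2; deleted edges (2,0,l); (2,1,r); (5,2,l); (5,3,r); added nodes (none); added edges (5,1,r); (5,3,l); result: nodes: 1:c3, 3:c4, 5:app, 9:c4, 10:app, 11:c3, 12:app, 13:app edges: (5,1,r); (5,3,l); (10,9,l); (10,13,r); (12,5,l); (12,11,r); (13,5,l); (13,9,r)
final:
nodes: 1:c3, 3:c4, 5:app, 9:c4, 10:app, 11:c3, 12:app, 13:app
edges: (5,1,r); (5,3,l); (10,9,l); (10,13,r); (12,5,l); (12,11,r); (13,5,l); (13,9,r)


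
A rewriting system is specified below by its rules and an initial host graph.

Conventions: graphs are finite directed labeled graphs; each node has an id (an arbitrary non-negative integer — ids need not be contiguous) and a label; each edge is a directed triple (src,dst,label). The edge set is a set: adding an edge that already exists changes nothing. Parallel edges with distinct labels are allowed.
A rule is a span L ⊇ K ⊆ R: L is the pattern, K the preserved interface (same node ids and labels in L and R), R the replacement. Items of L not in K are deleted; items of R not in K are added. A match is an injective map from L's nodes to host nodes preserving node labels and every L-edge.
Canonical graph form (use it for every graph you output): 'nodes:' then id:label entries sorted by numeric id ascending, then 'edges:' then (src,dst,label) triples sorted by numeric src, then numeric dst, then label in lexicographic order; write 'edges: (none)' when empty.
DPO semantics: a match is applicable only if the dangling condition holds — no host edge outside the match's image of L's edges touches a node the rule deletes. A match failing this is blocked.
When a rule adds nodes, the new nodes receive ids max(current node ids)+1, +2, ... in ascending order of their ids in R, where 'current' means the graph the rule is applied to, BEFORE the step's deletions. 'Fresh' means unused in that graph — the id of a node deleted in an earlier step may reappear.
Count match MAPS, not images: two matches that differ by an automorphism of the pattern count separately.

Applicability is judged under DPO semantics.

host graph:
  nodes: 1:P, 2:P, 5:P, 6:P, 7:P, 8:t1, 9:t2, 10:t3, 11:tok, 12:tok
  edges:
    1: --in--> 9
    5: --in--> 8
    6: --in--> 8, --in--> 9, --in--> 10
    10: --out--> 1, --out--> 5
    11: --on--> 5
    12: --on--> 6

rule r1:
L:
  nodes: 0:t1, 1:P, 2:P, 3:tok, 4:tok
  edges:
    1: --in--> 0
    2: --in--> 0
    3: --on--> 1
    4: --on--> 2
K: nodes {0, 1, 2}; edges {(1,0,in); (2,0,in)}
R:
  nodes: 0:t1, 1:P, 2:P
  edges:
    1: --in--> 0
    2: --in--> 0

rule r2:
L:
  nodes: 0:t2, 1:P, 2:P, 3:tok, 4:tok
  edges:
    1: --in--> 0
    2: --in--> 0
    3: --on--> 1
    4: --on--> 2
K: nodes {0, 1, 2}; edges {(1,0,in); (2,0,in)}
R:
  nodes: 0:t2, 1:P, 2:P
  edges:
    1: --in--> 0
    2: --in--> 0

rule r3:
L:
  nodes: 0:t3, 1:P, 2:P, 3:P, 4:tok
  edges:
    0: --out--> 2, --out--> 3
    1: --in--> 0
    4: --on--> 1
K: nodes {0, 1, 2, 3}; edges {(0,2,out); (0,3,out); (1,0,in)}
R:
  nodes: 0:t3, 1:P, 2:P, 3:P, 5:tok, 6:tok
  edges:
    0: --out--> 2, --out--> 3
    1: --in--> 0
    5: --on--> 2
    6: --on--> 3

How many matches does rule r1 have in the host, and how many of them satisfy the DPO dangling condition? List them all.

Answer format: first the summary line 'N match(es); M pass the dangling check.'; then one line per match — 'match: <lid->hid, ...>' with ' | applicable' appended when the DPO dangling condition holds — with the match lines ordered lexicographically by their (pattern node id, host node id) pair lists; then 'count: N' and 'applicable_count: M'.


2 match(es); 2 pass the dangling check.
match: 0->8, 1->5, 2->6, 3->11, 4->12 | applicable
match: 0->8, 1->6, 2->5, 3->12, 4->11 | applicable
count: 2
applicable_count: 2


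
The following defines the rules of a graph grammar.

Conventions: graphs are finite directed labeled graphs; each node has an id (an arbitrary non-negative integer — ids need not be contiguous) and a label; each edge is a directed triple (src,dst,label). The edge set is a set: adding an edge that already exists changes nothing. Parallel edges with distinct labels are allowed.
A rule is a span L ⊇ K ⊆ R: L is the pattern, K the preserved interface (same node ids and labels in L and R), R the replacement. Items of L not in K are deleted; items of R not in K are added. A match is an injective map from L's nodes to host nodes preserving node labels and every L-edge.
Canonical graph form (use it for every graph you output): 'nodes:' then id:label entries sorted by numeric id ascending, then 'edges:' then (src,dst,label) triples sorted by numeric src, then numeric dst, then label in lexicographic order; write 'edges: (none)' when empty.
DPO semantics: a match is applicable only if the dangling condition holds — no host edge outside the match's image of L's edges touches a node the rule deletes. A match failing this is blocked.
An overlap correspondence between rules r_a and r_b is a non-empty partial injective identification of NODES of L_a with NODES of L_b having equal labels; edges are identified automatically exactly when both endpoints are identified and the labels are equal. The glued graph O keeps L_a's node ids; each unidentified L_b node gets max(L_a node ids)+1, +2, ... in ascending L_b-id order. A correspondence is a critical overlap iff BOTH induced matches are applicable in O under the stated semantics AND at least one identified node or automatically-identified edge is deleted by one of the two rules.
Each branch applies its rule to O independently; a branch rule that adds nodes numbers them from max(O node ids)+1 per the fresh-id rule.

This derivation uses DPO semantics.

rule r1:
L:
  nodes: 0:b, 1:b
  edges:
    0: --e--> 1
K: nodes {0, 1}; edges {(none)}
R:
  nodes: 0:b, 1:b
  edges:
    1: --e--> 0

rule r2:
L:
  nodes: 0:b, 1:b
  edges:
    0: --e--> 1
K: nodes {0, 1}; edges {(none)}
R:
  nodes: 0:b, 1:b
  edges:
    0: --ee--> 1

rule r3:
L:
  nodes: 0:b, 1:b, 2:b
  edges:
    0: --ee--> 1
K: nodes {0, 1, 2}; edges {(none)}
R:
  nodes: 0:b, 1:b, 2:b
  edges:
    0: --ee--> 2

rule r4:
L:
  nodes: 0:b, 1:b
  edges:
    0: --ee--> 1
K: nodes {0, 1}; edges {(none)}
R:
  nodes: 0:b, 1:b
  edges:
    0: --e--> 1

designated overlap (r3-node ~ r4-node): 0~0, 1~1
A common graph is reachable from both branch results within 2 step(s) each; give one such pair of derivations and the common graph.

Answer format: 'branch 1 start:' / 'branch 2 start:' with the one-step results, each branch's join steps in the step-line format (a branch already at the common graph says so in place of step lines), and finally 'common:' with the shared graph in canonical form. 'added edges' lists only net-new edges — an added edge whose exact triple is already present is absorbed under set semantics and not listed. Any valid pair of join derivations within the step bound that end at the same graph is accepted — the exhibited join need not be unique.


branch 1 start:
nodes: 0:b, 1:b, 2:b
edges: (0,2,ee)
branch 2 start:
nodes: 0:b, 1:b, 2:b
edges: (0,1,e)
branch 1 step 1: rule r3; match: 0->0, 1->2, 2->1; deleted nodes (none); deleted edges (0,2,ee); added nodes (none); added edges (0,1,ee); result: nodes: 0:b, 1:b, 2:b edges: (0,1,ee)
branch 2 step 1: rule r2; match: 0->0, 1->1; deleted nodes (none); deleted edges (0,1,e); added nodes (none); added edges (0,1,ee); result: nodes: 0:b, 1:b, 2:b edges: (0,1,ee)
common:
nodes: 0:b, 1:b, 2:b
edges: (0,1,ee)


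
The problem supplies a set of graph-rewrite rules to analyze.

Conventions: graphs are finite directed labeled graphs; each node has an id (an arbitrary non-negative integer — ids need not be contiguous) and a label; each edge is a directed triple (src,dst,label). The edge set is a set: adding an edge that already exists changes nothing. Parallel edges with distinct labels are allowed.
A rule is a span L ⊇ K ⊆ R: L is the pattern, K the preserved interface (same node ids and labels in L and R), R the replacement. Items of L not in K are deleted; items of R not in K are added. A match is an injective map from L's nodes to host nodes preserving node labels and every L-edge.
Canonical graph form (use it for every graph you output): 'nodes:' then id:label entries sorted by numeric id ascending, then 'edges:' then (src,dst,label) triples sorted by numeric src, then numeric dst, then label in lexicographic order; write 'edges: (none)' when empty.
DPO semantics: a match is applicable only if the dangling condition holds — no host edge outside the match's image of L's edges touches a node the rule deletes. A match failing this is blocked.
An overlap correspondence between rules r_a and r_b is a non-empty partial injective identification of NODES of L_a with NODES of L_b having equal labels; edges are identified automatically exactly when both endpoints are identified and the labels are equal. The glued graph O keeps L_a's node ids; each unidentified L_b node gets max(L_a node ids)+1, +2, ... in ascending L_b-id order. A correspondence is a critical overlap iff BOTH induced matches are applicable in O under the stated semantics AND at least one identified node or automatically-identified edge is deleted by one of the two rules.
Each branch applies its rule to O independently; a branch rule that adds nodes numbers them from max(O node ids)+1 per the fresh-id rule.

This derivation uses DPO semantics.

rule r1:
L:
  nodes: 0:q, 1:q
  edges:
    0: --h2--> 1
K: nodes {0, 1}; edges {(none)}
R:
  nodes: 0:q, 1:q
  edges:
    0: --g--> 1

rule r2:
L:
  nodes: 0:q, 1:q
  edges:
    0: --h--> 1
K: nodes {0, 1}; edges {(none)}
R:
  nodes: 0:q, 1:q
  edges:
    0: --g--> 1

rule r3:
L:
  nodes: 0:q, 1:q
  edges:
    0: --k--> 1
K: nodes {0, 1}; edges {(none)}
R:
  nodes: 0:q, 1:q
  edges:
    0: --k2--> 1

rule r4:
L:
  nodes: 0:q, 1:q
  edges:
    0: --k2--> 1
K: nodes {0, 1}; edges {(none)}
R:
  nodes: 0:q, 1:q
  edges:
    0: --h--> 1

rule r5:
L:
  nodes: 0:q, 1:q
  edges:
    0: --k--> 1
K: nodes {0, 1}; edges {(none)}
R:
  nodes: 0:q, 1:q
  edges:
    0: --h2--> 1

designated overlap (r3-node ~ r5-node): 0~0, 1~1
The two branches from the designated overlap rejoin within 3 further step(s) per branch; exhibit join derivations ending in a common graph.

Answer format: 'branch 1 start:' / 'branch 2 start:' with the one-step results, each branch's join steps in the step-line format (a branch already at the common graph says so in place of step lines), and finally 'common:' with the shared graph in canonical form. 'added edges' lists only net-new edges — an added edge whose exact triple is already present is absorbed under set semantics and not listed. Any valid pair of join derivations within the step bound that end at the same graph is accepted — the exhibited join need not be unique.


branch 1 start:
nodes: 0:q, 1:q
edges: (0,1,k2)
branch 2 start:
nodes: 0:q, 1:q
edges: (0,1,h2)
branch 1 step 1: rule r4; match: 0->0, 1->1; deleted nodes (none); deleted edges (0,1,k2); added nodes (none); added edges (0,1,h); result: nodes: 0:q, 1:q edges: (0,1,h)
branch 1 step 2: rule r2; match: 0->0, 1->1; deleted nodes (none); deleted edges (0,1,h); added nodes (none); added edges (0,1,g); result: nodes: 0:q, 1:q edges: (0,1,g)
branch 2 step 1: rule r1; match: 0->0, 1->1; deleted nodes (none); deleted edges (0,1,h2); added nodes (none); added edges (0,1,g); result: nodes: 0:q, 1:q edges: (0,1,g)
common:
nodes: 0:q, 1:q
edges: (0,1,g)
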